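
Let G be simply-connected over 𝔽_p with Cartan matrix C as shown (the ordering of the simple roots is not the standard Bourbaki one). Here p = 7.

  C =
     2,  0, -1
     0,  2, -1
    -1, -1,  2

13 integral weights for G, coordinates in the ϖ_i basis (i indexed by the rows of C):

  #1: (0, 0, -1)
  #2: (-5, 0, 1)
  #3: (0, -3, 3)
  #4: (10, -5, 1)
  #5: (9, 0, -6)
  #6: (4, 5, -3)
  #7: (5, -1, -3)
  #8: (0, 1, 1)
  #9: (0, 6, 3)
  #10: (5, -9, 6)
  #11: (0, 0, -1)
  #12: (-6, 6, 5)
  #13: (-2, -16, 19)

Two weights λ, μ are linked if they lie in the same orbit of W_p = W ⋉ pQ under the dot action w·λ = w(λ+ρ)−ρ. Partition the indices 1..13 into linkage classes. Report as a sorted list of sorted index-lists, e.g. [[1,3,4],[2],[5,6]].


A_3 Cartan matrix, 3 simple roots permuted; ρ=(1,1,1).

Folding the 13 weights λ_j+ρ into Ā_7 (reps in the given 3-coord order):

    [1] (1, 1, 0)
    [2] (2, 1, 1)
    [3] (1, 2, 2)
    [4] (1, 2, 2)
    [5] (2, 1, 1)
    [6] (1, 2, 2)
    [7] (4, 2, 0)
    [8] (1, 2, 2)
    [9] (4, 2, 0)
    [10] (1, 1, 0)
    [11] (1, 1, 0)
    [12] (1, 1, 0)
    [13] (1, 1, 1)

Partition of {1..13} into 5 W_7-dot-orbits:

[[1, 10, 11, 12], [2, 5], [3, 4, 6, 8], [7, 9], [13]]


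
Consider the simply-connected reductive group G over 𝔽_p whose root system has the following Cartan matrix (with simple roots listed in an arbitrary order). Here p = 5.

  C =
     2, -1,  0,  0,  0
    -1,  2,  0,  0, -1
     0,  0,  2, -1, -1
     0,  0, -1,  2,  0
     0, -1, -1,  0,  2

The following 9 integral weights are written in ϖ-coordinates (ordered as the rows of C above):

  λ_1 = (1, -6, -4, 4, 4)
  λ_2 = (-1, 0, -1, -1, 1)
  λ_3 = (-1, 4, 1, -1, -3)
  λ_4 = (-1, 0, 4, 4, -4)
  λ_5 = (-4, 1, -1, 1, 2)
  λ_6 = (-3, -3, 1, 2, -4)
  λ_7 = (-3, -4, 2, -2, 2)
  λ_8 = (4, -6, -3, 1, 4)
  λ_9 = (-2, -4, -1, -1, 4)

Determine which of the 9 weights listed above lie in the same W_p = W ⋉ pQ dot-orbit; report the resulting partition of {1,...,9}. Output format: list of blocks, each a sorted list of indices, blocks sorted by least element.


C ↔ A_5 under row/col permutation; |W(A_5)| = 720.

Each λ_j+ρ reduced to Ā_5; 5-tuples below use C's row order:

  λ_1+ρ ↦ (0, 1, 0, 0, 2)
  λ_2+ρ ↦ (0, 1, 0, 0, 2)
  λ_3+ρ ↦ (0, 3, 0, 0, 2)
  λ_4+ρ ↦ (0, 1, 0, 0, 2)
  λ_5+ρ ↦ (0, 1, 0, 0, 2)
  λ_6+ρ ↦ (0, 1, 0, 0, 2)
  λ_7+ρ ↦ (2, 0, 0, 0, 2)
  λ_8+ρ ↦ (0, 3, 0, 0, 2)
  λ_9+ρ ↦ (3, 1, 0, 0, 1)

The 9 indices split into 4 linkage classes (same alcove rep ⇔ same W_5-dot-orbit):

[[1, 2, 4, 5, 6], [3, 8], [7], [9]]


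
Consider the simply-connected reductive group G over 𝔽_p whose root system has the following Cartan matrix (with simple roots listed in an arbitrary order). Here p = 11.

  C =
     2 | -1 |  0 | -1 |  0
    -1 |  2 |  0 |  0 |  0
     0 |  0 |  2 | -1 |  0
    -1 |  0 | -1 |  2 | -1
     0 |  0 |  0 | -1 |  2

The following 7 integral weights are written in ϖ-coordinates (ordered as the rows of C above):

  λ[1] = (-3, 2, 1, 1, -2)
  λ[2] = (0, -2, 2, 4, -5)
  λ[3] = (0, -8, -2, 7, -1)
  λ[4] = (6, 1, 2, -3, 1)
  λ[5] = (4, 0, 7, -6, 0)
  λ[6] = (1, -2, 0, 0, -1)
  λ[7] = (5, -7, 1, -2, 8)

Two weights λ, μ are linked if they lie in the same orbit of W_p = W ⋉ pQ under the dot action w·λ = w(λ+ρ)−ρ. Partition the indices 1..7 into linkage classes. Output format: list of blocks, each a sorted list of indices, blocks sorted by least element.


Type D_5, rank 5, |W|=1920; reorder rows/cols to standard.

Ā_11 reps of the 7 weights (D_5, coords as presented):

  λ_1+ρ ↦ (1, 1, 1, 1, 0) · λ_2+ρ ↦ (0, 1, 3, 1, 4) · λ_3+ρ ↦ (1, 1, 1, 1, 0) · λ_4+ρ ↦ (1, 1, 1, 1, 0) · λ_5+ρ ↦ (0, 1, 3, 1, 4) · λ_6+ρ ↦ (1, 1, 1, 1, 0) · λ_7+ρ ↦ (0, 1, 3, 1, 4)

2 distinct reps among the 7 weights ⇒ 2 W_11-linkage classes:

[[1, 3, 4, 6], [2, 5, 7]]


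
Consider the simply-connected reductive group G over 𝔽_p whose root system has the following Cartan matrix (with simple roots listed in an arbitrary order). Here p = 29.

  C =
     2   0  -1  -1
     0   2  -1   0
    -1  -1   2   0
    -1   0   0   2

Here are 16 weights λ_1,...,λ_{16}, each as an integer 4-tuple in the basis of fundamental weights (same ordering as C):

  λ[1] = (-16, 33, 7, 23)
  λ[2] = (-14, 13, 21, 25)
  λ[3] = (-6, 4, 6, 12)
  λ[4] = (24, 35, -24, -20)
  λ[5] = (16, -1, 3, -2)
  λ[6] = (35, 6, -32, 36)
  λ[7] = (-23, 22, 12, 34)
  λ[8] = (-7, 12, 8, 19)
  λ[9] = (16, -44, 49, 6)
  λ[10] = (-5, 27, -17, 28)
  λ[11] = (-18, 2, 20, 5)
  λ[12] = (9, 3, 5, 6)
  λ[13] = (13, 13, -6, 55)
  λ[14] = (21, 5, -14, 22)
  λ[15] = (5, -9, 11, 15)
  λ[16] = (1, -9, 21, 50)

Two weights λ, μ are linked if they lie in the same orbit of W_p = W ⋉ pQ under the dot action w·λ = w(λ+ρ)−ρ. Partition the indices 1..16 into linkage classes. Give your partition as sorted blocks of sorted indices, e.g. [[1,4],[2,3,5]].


Root system A_4: the 4×4 matrix C matches after relabeling.

Folding the 16 weights λ_j+ρ into Ā_29 (reps in the given 4-coord order):

  λ_1 → (5, 5, 2, 8) · λ_2 → (6, 6, 3, 7) · λ_3 → (5, 5, 2, 8) · λ_4 → (10, 4, 6, 7) · λ_5 → (16, 0, 4, 1) · λ_6 → (5, 5, 2, 8) · λ_7 → (6, 6, 3, 7) · λ_8 → (6, 6, 3, 7) · λ_9 → (5, 5, 2, 8) · λ_10 → (16, 0, 4, 1) · λ_11 → (6, 3, 4, 11) · λ_12 → (10, 4, 6, 7) · λ_13 → (6, 7, 2, 9) · λ_14 → (6, 6, 3, 7) · λ_15 → (6, 3, 4, 11) · λ_16 → (5, 5, 2, 8)

These 16 weights hit 6 W_29-dot-orbits; sizes (5, 4, 2, 2, 2, 1):

[[1, 3, 6, 9, 16], [2, 7, 8, 14], [4, 12], [5, 10], [11, 15], [13]]


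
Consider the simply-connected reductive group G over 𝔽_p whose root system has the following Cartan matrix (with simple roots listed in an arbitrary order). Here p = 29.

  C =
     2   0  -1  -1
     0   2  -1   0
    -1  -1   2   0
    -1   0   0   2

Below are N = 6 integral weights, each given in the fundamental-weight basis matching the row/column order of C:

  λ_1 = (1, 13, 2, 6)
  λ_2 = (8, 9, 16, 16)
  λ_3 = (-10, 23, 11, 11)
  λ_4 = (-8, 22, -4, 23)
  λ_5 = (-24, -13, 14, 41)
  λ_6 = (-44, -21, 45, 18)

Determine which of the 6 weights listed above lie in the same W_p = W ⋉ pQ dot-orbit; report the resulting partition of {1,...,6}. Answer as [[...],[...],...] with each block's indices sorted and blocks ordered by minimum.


Type A_4, rank 4, |W|=120; reorder rows/cols to standard.

Alcove-folded reps (p=29, 6 weights, presented ϖ-order):

  λ_1 → (2, 14, 3, 7);  λ_2 → (2, 14, 3, 7);  λ_3 → (2, 14, 3, 7);  λ_4 → (3, 5, 7, 6);  λ_5 → (3, 5, 7, 6);  λ_6 → (2, 14, 3, 7)

2 distinct reps among the 6 weights ⇒ 2 W_29-linkage classes:

[[1, 2, 3, 6], [4, 5]]


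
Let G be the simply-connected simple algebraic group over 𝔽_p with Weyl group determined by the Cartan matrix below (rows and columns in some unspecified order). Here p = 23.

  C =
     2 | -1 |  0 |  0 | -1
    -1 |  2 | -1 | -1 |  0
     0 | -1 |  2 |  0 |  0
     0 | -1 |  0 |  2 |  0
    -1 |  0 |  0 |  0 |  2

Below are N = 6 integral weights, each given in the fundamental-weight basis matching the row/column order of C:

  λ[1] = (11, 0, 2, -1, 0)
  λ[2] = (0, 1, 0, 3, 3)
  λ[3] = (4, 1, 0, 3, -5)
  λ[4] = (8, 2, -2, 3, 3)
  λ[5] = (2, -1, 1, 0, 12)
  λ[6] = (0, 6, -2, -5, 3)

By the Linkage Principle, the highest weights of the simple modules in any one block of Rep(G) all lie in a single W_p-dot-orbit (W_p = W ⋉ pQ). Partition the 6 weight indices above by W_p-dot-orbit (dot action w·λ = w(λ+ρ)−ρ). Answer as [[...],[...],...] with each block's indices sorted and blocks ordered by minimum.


D_5 Cartan matrix, 5 simple roots permuted; ρ=(1,1,1,1,1).

W_23-reps of the 6 weights in Ā_23 (same 5-coord order as C):

    [1] (5, 1, 3, 0, 1)
    [2] (1, 2, 1, 4, 4)
    [3] (1, 2, 1, 4, 4)
    [4] (1, 2, 1, 4, 4)
    [5] (3, 0, 2, 1, 13)
    [6] (1, 2, 1, 4, 4)

The 6 indices split into 3 linkage classes (same alcove rep ⇔ same W_23-dot-orbit):

[[1], [2, 3, 4, 6], [5]]


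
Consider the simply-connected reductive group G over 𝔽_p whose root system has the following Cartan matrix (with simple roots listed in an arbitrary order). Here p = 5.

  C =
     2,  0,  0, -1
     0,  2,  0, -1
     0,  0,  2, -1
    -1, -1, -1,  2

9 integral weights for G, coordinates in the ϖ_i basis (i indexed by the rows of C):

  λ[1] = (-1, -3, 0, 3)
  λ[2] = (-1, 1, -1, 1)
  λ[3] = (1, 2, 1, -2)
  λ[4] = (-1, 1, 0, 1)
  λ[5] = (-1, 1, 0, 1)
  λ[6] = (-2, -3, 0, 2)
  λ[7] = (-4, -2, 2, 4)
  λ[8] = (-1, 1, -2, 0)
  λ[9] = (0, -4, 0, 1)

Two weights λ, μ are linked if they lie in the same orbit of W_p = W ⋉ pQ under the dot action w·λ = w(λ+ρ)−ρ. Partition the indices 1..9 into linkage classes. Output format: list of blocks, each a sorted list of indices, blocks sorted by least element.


Type D_4, rank 4, |W|=192; reorder rows/cols to standard.

λ_j+ρ reflected into Ā_5 (⟨·,θ^∨⟩≤5); 4-tuples as given:

  λ_1 → (0, 2, 1, 0);  λ_2 → (0, 2, 0, 1);  λ_3 → (1, 2, 1, 0);  λ_4 → (0, 2, 1, 0);  λ_5 → (0, 2, 1, 0);  λ_6 → (1, 2, 1, 0);  λ_7 → (0, 2, 0, 1);  λ_8 → (0, 2, 1, 0);  λ_9 → (0, 2, 0, 1)

These 9 weights hit 3 W_5-dot-orbits; sizes (4, 3, 2):

[[1, 4, 5, 8], [2, 7, 9], [3, 6]]


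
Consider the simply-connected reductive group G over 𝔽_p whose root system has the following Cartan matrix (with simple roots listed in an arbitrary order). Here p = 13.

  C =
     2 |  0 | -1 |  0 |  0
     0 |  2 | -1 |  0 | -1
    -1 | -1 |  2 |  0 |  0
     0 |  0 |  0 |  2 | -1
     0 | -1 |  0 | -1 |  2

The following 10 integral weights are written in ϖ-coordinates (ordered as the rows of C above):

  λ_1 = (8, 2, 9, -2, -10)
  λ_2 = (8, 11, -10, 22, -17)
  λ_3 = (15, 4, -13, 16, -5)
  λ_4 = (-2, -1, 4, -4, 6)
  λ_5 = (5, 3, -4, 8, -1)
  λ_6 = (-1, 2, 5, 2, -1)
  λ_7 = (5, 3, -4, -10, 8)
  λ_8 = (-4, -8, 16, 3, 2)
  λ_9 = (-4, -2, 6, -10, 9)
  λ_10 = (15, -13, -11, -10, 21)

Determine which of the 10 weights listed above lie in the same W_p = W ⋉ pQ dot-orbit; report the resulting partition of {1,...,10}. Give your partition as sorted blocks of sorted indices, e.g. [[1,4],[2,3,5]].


Root system A_5: the 5×5 matrix C matches after relabeling.

Folding the 10 weights λ_j+ρ into Ā_13 (reps in the given 5-coord order):

    [1] (0, 1, 3, 6, 0)
    [2] (0, 3, 6, 3, 0)
    [3] (1, 0, 4, 3, 4)
    [4] (1, 0, 4, 3, 4)
    [5] (0, 1, 3, 6, 0)
    [6] (0, 3, 6, 3, 0)
    [7] (0, 1, 3, 6, 0)
    [8] (0, 3, 6, 3, 0)
    [9] (0, 1, 3, 6, 0)
    [10] (0, 1, 3, 6, 0)

Grouping the 10 weights by Ā_13-representative: 3 linkage classes.

[[1, 5, 7, 9, 10], [2, 6, 8], [3, 4]]


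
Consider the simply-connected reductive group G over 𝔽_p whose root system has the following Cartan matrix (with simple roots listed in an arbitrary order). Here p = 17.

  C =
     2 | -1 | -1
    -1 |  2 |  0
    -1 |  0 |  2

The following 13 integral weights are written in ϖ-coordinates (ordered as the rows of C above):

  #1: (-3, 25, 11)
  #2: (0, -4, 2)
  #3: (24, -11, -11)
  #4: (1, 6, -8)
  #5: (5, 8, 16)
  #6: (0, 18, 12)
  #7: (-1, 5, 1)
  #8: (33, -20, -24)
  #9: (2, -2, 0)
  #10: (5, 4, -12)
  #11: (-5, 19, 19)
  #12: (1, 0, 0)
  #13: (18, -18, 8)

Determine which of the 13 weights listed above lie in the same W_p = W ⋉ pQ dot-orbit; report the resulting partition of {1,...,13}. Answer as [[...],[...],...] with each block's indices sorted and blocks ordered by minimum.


C ↔ A_3 under row/col permutation; |W(A_3)| = 24.

W_17-reps of the 13 weights in Ā_17 (same 3-coord order as C):

    [1] (5, 2, 2)
    [2] (2, 1, 1)
    [3] (5, 2, 2)
    [4] (5, 2, 2)
    [5] (0, 6, 2)
    [6] (2, 1, 1)
    [7] (0, 6, 2)
    [8] (0, 6, 2)
    [9] (2, 1, 1)
    [10] (5, 0, 6)
    [11] (2, 1, 1)
    [12] (2, 1, 1)
    [13] (0, 6, 2)

4 distinct reps among the 13 weights ⇒ 4 W_17-linkage classes:

[[1, 3, 4], [2, 6, 9, 11, 12], [5, 7, 8, 13], [10]]


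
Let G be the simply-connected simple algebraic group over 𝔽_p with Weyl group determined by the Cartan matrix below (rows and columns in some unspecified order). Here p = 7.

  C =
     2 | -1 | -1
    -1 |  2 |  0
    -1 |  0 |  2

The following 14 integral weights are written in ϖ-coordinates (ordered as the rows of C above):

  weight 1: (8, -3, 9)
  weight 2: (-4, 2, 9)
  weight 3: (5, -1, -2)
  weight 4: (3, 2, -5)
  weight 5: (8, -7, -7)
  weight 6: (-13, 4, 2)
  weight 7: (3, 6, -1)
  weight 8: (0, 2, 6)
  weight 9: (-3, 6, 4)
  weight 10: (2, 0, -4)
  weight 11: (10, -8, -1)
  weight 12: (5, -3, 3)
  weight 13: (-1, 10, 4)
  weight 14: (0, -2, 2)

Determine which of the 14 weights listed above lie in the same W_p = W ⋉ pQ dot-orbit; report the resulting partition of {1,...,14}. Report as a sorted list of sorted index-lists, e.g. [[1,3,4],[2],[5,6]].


Root system A_3: the 3×3 matrix C matches after relabeling.

Each λ_j+ρ reduced to Ā_7; 3-tuples below use C's row order:

  [1] (2, 2, 0);  [2] (0, 3, 4);  [3] (5, 0, 1);  [4] (0, 3, 4);  [5] (3, 1, 1);  [6] (2, 2, 0);  [7] (0, 3, 4);  [8] (0, 1, 3);  [9] (2, 2, 0);  [10] (0, 1, 3);  [11] (0, 3, 4);  [12] (3, 1, 1);  [13] (2, 2, 0);  [14] (0, 1, 3)

These 14 weights hit 5 W_7-dot-orbits; sizes (4, 4, 1, 2, 3):

[[1, 6, 9, 13], [2, 4, 7, 11], [3], [5, 12], [8, 10, 14]]


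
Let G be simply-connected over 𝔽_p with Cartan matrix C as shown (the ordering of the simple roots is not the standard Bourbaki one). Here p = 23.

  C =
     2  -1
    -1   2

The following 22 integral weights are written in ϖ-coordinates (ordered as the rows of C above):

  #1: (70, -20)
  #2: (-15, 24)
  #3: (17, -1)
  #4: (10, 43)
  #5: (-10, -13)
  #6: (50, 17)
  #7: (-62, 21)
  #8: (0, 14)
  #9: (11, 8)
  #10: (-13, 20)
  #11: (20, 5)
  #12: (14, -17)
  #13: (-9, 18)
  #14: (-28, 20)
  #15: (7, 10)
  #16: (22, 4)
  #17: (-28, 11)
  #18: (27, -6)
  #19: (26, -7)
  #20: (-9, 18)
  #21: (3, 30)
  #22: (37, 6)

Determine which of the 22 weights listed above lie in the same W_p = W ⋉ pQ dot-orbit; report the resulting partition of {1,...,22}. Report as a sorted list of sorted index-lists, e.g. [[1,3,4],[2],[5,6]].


Cartan matrix: type A_2 (|W|=6); un-permuting the 2 rows.

Ā_23 reps of the 22 weights (A_2, coords as presented):

  [1] (17, 2)
  [2] (12, 9)
  [3] (18, 0)
  [4] (12, 9)
  [5] (12, 9)
  [6] (18, 0)
  [7] (1, 15)
  [8] (1, 15)
  [9] (12, 9)
  [10] (12, 9)
  [11] (17, 2)
  [12] (1, 15)
  [13] (8, 11)
  [14] (17, 2)
  [15] (8, 11)
  [16] (18, 0)
  [17] (8, 11)
  [18] (18, 0)
  [19] (17, 2)
  [20] (8, 11)
  [21] (8, 11)
  [22] (1, 15)

Linkage partition of the 22 weights (5 classes, p=23):

[[1, 11, 14, 19], [2, 4, 5, 9, 10], [3, 6, 16, 18], [7, 8, 12, 22], [13, 15, 17, 20, 21]]


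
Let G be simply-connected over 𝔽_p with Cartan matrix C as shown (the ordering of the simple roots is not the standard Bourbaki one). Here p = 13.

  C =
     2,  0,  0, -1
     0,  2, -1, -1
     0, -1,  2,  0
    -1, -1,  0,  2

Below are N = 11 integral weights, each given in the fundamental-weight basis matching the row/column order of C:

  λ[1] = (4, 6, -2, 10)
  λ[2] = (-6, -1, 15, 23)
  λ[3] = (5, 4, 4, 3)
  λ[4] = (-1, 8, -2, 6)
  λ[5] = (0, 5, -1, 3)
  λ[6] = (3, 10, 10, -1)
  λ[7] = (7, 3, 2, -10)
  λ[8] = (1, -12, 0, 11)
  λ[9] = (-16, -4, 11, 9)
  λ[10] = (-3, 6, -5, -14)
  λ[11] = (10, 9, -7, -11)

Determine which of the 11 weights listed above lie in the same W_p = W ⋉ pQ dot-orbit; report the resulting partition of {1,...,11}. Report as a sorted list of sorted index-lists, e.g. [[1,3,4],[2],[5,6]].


Root system A_4: the 4×4 matrix C matches after relabeling.

W_13-reps of the 11 weights in Ā_13 (same 4-coord order as C):

  1: (1, 3, 2, 3);  2: (1, 6, 0, 4);  3: (1, 3, 2, 3);  4: (1, 6, 0, 4);  5: (1, 6, 0, 4);  6: (0, 0, 2, 9);  7: (1, 3, 2, 3);  8: (1, 1, 9, 1);  9: (1, 3, 2, 3);  10: (1, 6, 0, 4);  11: (1, 6, 0, 4)

4 distinct reps among the 11 weights ⇒ 4 W_13-linkage classes:

[[1, 3, 7, 9], [2, 4, 5, 10, 11], [6], [8]]


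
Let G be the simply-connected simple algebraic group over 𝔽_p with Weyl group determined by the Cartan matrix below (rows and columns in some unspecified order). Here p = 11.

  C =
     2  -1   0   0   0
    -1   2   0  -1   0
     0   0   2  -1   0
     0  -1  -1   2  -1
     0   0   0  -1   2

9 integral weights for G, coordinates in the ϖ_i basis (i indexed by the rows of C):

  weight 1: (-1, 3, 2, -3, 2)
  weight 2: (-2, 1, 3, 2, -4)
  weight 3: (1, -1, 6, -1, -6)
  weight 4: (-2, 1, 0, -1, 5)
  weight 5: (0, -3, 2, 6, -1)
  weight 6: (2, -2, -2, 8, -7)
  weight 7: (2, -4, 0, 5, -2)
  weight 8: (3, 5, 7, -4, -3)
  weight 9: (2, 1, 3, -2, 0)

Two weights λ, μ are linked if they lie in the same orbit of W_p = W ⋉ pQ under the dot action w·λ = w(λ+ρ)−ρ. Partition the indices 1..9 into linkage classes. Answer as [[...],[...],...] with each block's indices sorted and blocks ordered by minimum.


C ↔ D_5 under row/col permutation; |W(D_5)| = 1920.

Folding the 9 weights λ_j+ρ into Ā_11 (reps in the given 5-coord order):

    [1] (0, 2, 1, 2, 1)
    [2] (1, 1, 4, 0, 3)
    [3] (3, 2, 2, 0, 0)
    [4] (1, 1, 1, 0, 6)
    [5] (3, 1, 3, 1, 0)
    [6] (1, 1, 1, 0, 6)
    [7] (0, 2, 1, 2, 1)
    [8] (0, 2, 1, 2, 1)
    [9] (3, 1, 3, 1, 0)

Grouping the 9 weights by Ā_11-representative: 5 linkage classes.

[[1, 7, 8], [2], [3], [4, 6], [5, 9]]


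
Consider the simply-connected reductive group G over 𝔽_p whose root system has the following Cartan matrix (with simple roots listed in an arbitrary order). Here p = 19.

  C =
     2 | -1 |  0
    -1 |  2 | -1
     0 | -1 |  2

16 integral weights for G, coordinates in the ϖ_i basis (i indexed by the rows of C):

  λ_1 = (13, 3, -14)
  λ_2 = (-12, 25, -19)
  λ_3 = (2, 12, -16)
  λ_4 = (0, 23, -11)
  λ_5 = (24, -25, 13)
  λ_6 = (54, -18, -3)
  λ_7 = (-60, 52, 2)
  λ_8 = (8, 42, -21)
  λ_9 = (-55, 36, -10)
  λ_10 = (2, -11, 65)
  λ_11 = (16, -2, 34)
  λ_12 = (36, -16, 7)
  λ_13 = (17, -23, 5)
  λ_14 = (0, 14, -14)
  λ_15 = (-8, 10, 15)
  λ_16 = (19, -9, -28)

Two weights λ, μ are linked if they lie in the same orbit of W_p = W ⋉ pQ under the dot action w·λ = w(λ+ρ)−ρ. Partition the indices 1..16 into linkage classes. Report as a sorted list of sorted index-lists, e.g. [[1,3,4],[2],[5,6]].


A_3 Cartan matrix, 3 simple roots permuted; ρ=(1,1,1).

λ_j+ρ reflected into Ā_19 (⟨·,θ^∨⟩≤19); 3-tuples as given:

    λ_1+ρ ↦ (5, 9, 4)
    λ_2+ρ ↦ (1, 3, 8)
    λ_3+ρ ↦ (1, 2, 13)
    λ_4+ρ ↦ (5, 9, 4)
    λ_5+ρ ↦ (5, 9, 4)
    λ_6+ρ ↦ (17, 0, 2)
    λ_7+ρ ↦ (1, 2, 13)
    λ_8+ρ ↦ (5, 9, 4)
    λ_9+ρ ↦ (9, 7, 2)
    λ_10+ρ ↦ (9, 7, 2)
    λ_11+ρ ↦ (1, 2, 13)
    λ_12+ρ ↦ (1, 3, 8)
    λ_13+ρ ↦ (1, 2, 13)
    λ_14+ρ ↦ (1, 2, 13)
    λ_15+ρ ↦ (1, 3, 8)
    λ_16+ρ ↦ (1, 3, 8)

Linkage partition of the 16 weights (5 classes, p=19):

[[1, 4, 5, 8], [2, 12, 15, 16], [3, 7, 11, 13, 14], [6], [9, 10]]


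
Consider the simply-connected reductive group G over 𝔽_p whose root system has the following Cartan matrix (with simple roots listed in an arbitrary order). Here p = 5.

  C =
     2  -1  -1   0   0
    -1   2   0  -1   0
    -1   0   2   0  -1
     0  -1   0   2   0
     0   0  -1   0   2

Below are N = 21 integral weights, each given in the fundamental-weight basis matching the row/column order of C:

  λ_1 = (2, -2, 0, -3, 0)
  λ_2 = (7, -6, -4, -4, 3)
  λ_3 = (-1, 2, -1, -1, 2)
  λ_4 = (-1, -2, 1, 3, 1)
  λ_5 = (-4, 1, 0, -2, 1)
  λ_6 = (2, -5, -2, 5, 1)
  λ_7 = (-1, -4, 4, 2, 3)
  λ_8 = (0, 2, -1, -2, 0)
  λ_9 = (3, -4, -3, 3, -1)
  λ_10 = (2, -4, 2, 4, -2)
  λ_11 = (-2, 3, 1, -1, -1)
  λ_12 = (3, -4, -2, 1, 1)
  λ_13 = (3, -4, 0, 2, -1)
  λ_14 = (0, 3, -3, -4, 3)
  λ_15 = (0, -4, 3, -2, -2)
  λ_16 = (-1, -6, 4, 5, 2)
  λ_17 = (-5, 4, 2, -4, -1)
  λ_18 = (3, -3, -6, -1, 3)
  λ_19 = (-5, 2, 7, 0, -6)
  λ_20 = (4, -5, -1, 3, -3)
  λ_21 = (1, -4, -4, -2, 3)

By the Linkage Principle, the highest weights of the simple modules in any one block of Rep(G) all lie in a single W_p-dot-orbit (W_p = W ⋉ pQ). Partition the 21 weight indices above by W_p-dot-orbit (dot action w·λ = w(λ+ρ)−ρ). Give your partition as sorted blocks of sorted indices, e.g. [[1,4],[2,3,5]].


Dynkin diagram of C (from the 8 off-diagonal −1 entries): A_5.

Each λ_j+ρ reduced to Ā_5; 5-tuples below use C's row order:

    λ_1+ρ ↦ (0, 2, 1, 1, 1)
    λ_2+ρ ↦ (0, 0, 3, 1, 0)
    λ_3+ρ ↦ (0, 2, 0, 1, 2)
    λ_4+ρ ↦ (1, 0, 1, 1, 0)
    λ_5+ρ ↦ (1, 0, 1, 1, 0)
    λ_6+ρ ↦ (1, 2, 0, 1, 1)
    λ_7+ρ ↦ (1, 3, 1, 0, 0)
    λ_8+ρ ↦ (1, 2, 0, 1, 1)
    λ_9+ρ ↦ (0, 2, 1, 1, 1)
    λ_10+ρ ↦ (0, 2, 0, 1, 2)
    λ_11+ρ ↦ (1, 3, 1, 0, 0)
    λ_12+ρ ↦ (0, 2, 1, 1, 1)
    λ_13+ρ ↦ (1, 3, 1, 0, 0)
    λ_14+ρ ↦ (1, 0, 1, 1, 0)
    λ_15+ρ ↦ (1, 2, 0, 1, 1)
    λ_16+ρ ↦ (1, 3, 1, 0, 0)
    λ_17+ρ ↦ (1, 2, 0, 1, 1)
    λ_18+ρ ↦ (0, 2, 1, 1, 1)
    λ_19+ρ ↦ (0, 2, 1, 1, 1)
    λ_20+ρ ↦ (1, 3, 1, 0, 0)
    λ_21+ρ ↦ (1, 2, 0, 1, 1)

Grouping the 21 weights by Ā_5-representative: 6 linkage classes.

[[1, 9, 12, 18, 19], [2], [3, 10], [4, 5, 14], [6, 8, 15, 17, 21], [7, 11, 13, 16, 20]]


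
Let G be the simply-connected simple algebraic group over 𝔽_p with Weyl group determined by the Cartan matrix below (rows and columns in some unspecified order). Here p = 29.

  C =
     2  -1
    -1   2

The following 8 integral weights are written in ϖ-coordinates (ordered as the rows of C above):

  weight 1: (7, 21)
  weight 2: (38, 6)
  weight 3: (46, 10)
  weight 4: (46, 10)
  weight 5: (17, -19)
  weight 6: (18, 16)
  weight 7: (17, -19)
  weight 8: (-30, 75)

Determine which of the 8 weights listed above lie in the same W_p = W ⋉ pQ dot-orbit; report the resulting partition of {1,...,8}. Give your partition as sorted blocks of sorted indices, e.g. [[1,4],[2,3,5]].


Cartan matrix: type A_2 (|W|=6); un-permuting the 2 rows.

W_29-reps of the 8 weights in Ā_29 (same 2-coord order as C):

  [1] (7, 21);  [2] (12, 10);  [3] (0, 18);  [4] (0, 18);  [5] (0, 18);  [6] (12, 10);  [7] (0, 18);  [8] (0, 18)

These 8 weights hit 3 W_29-dot-orbits; sizes (1, 2, 5):

[[1], [2, 6], [3, 4, 5, 7, 8]]


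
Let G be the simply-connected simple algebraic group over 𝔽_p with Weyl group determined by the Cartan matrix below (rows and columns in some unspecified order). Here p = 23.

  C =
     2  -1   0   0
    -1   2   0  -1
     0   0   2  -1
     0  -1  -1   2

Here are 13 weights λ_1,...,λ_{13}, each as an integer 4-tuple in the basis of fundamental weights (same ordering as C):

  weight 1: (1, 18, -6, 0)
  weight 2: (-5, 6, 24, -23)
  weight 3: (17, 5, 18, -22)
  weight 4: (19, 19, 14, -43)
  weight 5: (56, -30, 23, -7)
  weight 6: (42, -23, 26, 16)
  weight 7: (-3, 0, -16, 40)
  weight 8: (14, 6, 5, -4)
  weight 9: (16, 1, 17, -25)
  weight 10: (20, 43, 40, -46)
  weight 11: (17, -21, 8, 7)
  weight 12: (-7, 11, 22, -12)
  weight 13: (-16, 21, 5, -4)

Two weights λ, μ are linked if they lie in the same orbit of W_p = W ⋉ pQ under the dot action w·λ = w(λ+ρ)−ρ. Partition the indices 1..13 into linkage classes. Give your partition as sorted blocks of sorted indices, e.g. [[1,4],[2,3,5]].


Root system A_4: the 4×4 matrix C matches after relabeling.

Folding the 13 weights λ_j+ρ into Ā_23 (reps in the given 4-coord order):

    1: (2, 15, 1, 4)
    2: (13, 4, 1, 3)
    3: (2, 15, 1, 4)
    4: (13, 4, 1, 3)
    5: (0, 5, 11, 6)
    6: (2, 15, 1, 4)
    7: (2, 15, 1, 4)
    8: (13, 4, 1, 3)
    9: (4, 13, 1, 4)
    10: (2, 15, 1, 4)
    11: (2, 6, 3, 9)
    12: (0, 5, 11, 6)
    13: (13, 4, 1, 3)

Linkage partition of the 13 weights (5 classes, p=23):

[[1, 3, 6, 7, 10], [2, 4, 8, 13], [5, 12], [9], [11]]


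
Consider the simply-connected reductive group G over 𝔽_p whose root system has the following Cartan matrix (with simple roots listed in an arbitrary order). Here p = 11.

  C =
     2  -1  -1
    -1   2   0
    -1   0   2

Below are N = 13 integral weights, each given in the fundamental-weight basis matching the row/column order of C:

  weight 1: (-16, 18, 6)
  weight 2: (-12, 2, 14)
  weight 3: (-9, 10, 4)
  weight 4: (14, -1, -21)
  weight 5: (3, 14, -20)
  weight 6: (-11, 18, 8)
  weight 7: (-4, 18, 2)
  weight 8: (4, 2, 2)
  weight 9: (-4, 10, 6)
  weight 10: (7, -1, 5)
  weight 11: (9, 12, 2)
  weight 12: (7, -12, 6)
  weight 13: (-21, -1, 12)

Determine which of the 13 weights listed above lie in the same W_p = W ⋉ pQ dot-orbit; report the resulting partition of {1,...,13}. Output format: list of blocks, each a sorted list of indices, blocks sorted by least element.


A_3 Cartan matrix, 3 simple roots permuted; ρ=(1,1,1).

Ā_11 reps of the 13 weights (A_3, coords as presented):

    [1] (3, 4, 0)
    [2] (3, 4, 0)
    [3] (5, 3, 3)
    [4] (4, 0, 2)
    [5] (3, 4, 0)
    [6] (2, 1, 7)
    [7] (5, 3, 3)
    [8] (5, 3, 3)
    [9] (3, 4, 0)
    [10] (5, 3, 3)
    [11] (2, 1, 7)
    [12] (3, 4, 0)
    [13] (2, 2, 7)

These 13 weights hit 5 W_11-dot-orbits; sizes (5, 4, 1, 2, 1):

[[1, 2, 5, 9, 12], [3, 7, 8, 10], [4], [6, 11], [13]]


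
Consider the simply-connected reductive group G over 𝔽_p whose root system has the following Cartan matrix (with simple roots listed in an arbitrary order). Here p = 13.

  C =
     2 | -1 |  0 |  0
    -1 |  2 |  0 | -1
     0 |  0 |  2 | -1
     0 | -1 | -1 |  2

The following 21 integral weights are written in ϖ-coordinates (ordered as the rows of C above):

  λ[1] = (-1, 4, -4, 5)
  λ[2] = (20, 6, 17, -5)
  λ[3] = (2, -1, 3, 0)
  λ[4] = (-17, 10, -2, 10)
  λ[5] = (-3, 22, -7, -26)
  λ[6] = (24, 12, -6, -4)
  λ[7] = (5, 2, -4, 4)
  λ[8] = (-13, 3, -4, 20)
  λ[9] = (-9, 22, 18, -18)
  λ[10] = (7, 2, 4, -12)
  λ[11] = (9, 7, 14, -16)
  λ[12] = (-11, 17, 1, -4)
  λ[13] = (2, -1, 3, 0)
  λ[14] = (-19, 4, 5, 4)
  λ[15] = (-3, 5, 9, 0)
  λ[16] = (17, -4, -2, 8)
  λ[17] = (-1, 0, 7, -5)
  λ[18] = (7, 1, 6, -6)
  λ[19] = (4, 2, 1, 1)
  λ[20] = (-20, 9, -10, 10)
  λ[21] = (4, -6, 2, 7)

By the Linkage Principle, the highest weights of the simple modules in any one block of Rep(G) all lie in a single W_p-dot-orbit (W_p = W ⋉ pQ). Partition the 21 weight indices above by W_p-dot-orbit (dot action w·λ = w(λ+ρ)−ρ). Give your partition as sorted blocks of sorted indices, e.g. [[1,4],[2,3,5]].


Type A_4, rank 4, |W|=120; reorder rows/cols to standard.

λ_j+ρ reflected into Ā_13 (⟨·,θ^∨⟩≤13); 4-tuples as given:

  1: (0, 5, 3, 3)
  2: (5, 3, 2, 2)
  3: (3, 0, 4, 1)
  4: (2, 2, 5, 3)
  5: (2, 2, 5, 3)
  6: (3, 0, 4, 1)
  7: (5, 3, 2, 2)
  8: (3, 0, 4, 1)
  9: (2, 2, 6, 1)
  10: (0, 5, 3, 3)
  11: (0, 5, 3, 3)
  12: (5, 3, 2, 2)
  13: (3, 0, 4, 1)
  14: (0, 5, 3, 3)
  15: (2, 2, 6, 1)
  16: (2, 2, 5, 3)
  17: (3, 0, 4, 1)
  18: (5, 3, 2, 2)
  19: (5, 3, 2, 2)
  20: (2, 2, 6, 1)
  21: (0, 5, 3, 3)

Grouping the 21 weights by Ā_13-representative: 5 linkage classes.

[[1, 10, 11, 14, 21], [2, 7, 12, 18, 19], [3, 6, 8, 13, 17], [4, 5, 16], [9, 15, 20]]


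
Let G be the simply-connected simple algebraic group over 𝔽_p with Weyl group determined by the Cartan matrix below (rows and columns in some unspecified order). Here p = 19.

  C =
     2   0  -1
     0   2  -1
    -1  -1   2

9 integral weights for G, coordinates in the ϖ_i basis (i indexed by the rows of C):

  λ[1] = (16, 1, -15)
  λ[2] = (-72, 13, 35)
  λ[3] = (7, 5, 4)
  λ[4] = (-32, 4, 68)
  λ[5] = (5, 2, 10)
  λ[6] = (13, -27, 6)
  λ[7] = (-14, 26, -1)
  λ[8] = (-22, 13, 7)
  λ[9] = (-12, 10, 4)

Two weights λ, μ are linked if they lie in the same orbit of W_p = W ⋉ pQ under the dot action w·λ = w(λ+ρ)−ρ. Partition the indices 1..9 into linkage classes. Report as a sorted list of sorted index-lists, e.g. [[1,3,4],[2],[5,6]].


Root system A_3: the 3×3 matrix C matches after relabeling.

Each λ_j+ρ reduced to Ā_19; 3-tuples below use C's row order:

  1: (3, 12, 2) · 2: (3, 12, 2) · 3: (8, 6, 5) · 4: (2, 0, 12) · 5: (5, 2, 11) · 6: (2, 0, 12) · 7: (8, 6, 5) · 8: (5, 2, 11) · 9: (5, 5, 6)

These 9 weights hit 5 W_19-dot-orbits; sizes (2, 2, 2, 2, 1):

[[1, 2], [3, 7], [4, 6], [5, 8], [9]]


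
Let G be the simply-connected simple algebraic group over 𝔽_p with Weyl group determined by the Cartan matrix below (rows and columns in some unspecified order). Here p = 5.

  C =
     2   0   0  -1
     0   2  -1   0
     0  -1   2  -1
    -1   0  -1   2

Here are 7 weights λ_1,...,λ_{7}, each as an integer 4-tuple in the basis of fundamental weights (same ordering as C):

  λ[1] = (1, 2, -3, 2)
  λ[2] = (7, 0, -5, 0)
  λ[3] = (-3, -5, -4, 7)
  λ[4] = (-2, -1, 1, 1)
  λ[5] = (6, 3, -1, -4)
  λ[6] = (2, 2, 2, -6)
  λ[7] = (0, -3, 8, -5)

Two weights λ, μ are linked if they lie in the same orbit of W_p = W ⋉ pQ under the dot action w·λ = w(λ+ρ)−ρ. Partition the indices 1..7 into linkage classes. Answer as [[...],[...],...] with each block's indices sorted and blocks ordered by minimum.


Cartan matrix: type A_4 (|W|=120); un-permuting the 4 rows.

W_5-reps of the 7 weights in Ā_5 (same 4-coord order as C):

  1: (1, 0, 2, 1) · 2: (1, 2, 1, 0) · 3: (1, 0, 2, 1) · 4: (1, 0, 2, 1) · 5: (1, 2, 1, 0) · 6: (1, 0, 2, 1) · 7: (1, 2, 1, 0)

These 7 weights hit 2 W_5-dot-orbits; sizes (4, 3):

[[1, 3, 4, 6], [2, 5, 7]]


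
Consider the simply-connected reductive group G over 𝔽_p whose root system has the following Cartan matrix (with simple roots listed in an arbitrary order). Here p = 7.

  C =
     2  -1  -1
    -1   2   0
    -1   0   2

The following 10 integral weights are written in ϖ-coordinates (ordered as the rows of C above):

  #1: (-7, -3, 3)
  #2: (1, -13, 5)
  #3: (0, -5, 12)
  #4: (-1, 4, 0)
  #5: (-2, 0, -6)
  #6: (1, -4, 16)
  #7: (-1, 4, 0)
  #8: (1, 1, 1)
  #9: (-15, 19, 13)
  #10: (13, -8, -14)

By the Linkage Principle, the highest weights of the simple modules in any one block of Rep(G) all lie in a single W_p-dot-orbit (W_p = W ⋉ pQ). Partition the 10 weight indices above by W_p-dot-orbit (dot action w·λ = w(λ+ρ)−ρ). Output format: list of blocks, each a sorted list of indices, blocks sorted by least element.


Dynkin diagram of C (from the 4 off-diagonal −1 entries): A_3.

Ā_7 reps of the 10 weights (A_3, coords as presented):

  λ_1 → (2, 3, 1) · λ_2 → (2, 3, 1) · λ_3 → (3, 3, 0) · λ_4 → (0, 5, 1) · λ_5 → (0, 5, 1) · λ_6 → (2, 2, 2) · λ_7 → (0, 5, 1) · λ_8 → (2, 2, 2) · λ_9 → (0, 6, 0) · λ_10 → (0, 6, 0)

Grouping the 10 weights by Ā_7-representative: 5 linkage classes.

[[1, 2], [3], [4, 5, 7], [6, 8], [9, 10]]


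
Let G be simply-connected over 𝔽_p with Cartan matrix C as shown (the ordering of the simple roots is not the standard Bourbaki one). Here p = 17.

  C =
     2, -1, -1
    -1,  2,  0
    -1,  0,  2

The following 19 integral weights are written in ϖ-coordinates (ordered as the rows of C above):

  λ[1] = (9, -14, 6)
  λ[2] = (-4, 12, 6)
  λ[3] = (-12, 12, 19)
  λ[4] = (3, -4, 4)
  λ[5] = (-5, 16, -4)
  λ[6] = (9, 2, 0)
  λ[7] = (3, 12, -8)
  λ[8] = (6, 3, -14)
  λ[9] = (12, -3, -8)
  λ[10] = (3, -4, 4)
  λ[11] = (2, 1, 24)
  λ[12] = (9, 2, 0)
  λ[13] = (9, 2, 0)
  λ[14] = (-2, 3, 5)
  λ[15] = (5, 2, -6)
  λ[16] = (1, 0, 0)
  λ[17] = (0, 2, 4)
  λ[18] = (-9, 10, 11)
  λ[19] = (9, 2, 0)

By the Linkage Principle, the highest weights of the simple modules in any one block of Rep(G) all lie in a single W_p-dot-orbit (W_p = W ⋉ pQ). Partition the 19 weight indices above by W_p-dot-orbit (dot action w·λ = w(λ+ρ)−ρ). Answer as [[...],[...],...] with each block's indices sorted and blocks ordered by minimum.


C ↔ A_3 under row/col permutation; |W(A_3)| = 24.

Ā_17 reps of the 19 weights (A_3, coords as presented):

    1: (3, 10, 4)
    2: (3, 10, 4)
    3: (8, 3, 4)
    4: (1, 3, 5)
    5: (3, 10, 4)
    6: (10, 3, 1)
    7: (3, 10, 4)
    8: (4, 2, 7)
    9: (4, 2, 7)
    10: (1, 3, 5)
    11: (8, 3, 4)
    12: (10, 3, 1)
    13: (10, 3, 1)
    14: (1, 3, 5)
    15: (1, 3, 5)
    16: (2, 1, 1)
    17: (1, 3, 5)
    18: (8, 3, 4)
    19: (10, 3, 1)

Partition of {1..19} into 6 W_17-dot-orbits:

[[1, 2, 5, 7], [3, 11, 18], [4, 10, 14, 15, 17], [6, 12, 13, 19], [8, 9], [16]]


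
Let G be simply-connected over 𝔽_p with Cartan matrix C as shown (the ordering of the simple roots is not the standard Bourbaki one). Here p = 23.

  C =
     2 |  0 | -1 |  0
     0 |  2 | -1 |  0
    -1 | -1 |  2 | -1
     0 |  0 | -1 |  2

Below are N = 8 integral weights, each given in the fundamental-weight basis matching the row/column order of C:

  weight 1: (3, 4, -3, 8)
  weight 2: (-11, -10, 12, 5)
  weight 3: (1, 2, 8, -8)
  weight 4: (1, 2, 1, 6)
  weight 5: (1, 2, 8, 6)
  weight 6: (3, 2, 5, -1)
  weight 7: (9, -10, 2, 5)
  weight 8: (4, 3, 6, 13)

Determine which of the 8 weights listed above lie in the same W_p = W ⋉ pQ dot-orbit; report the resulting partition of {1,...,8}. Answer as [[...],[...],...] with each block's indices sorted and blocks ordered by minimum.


C ↔ D_4 under row/col permutation; |W(D_4)| = 192.

W_23-reps of the 8 weights in Ā_23 (same 4-coord order as C):

    λ_1 → (2, 3, 2, 7)
    λ_2 → (4, 3, 6, 0)
    λ_3 → (2, 3, 2, 7)
    λ_4 → (2, 3, 2, 7)
    λ_5 → (2, 3, 2, 7)
    λ_6 → (4, 3, 6, 0)
    λ_7 → (4, 3, 6, 0)
    λ_8 → (2, 3, 2, 7)

Grouping the 8 weights by Ā_23-representative: 2 linkage classes.

[[1, 3, 4, 5, 8], [2, 6, 7]]


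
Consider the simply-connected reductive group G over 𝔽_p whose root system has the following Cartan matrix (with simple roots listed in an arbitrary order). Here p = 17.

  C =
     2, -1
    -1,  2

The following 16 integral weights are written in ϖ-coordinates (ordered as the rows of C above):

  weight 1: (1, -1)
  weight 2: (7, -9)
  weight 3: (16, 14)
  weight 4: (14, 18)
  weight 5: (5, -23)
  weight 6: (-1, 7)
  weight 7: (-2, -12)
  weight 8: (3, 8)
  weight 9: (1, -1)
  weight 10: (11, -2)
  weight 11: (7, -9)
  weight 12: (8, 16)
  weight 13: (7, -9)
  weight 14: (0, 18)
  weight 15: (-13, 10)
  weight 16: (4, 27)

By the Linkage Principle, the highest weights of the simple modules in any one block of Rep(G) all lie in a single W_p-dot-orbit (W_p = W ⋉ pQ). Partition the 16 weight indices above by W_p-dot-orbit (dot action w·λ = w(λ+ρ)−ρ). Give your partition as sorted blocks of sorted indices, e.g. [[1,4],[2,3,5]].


A_2 Cartan matrix, 2 simple roots permuted; ρ=(1,1).

Ā_17 reps of the 16 weights (A_2, coords as presented):

  1: (2, 0);  2: (0, 8);  3: (2, 0);  4: (2, 0);  5: (11, 1);  6: (0, 8);  7: (11, 1);  8: (4, 9);  9: (2, 0);  10: (11, 1);  11: (0, 8);  12: (0, 8);  13: (0, 8);  14: (2, 14);  15: (11, 1);  16: (11, 1)

Partition of {1..16} into 5 W_17-dot-orbits:

[[1, 3, 4, 9], [2, 6, 11, 12, 13], [5, 7, 10, 15, 16], [8], [14]]


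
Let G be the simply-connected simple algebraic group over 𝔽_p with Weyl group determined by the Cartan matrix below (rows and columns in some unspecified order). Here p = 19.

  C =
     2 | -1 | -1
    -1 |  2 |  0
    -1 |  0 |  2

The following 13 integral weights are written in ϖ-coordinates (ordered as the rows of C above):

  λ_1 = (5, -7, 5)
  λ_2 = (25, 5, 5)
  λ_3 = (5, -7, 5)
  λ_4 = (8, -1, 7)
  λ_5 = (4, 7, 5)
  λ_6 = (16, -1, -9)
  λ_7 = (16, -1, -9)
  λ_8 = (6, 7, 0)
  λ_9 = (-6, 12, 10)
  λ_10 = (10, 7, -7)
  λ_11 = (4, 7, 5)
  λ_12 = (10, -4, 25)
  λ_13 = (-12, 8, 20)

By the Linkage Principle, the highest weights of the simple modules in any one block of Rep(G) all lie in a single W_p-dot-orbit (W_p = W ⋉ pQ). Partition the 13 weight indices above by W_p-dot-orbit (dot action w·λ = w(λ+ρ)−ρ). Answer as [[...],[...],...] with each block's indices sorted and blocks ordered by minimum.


Cartan matrix: type A_3 (|W|=24); un-permuting the 3 rows.

Folding the 13 weights λ_j+ρ into Ā_19 (reps in the given 3-coord order):

  1: (0, 6, 6);  2: (0, 6, 6);  3: (0, 6, 6);  4: (9, 0, 8);  5: (5, 8, 6);  6: (9, 0, 8);  7: (9, 0, 8);  8: (7, 8, 1);  9: (5, 8, 6);  10: (5, 8, 6);  11: (5, 8, 6);  12: (7, 8, 1);  13: (9, 0, 8)

Partition of {1..13} into 4 W_19-dot-orbits:

[[1, 2, 3], [4, 6, 7, 13], [5, 9, 10, 11], [8, 12]]


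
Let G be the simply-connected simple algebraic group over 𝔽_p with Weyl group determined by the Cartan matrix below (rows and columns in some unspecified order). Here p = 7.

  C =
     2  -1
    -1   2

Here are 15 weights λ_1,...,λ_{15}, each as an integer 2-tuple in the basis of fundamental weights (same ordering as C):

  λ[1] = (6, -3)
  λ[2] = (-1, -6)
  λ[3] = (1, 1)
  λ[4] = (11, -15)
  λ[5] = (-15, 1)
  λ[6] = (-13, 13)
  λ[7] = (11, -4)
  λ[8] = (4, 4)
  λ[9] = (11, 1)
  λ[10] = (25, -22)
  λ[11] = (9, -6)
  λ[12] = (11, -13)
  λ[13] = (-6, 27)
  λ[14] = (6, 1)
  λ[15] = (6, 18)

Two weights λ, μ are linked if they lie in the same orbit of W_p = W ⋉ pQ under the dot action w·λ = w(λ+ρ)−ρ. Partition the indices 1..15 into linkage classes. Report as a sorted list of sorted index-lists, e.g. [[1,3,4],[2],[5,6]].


Cartan matrix: type A_2 (|W|=6); un-permuting the 2 rows.

W_7-reps of the 15 weights in Ā_7 (same 2-coord order as C):

  [1] (5, 2) · [2] (5, 0) · [3] (2, 2) · [4] (5, 0) · [5] (5, 0) · [6] (0, 5) · [7] (2, 2) · [8] (2, 2) · [9] (0, 5) · [10] (5, 0) · [11] (2, 2) · [12] (5, 2) · [13] (5, 2) · [14] (5, 0) · [15] (5, 2)

4 distinct reps among the 15 weights ⇒ 4 W_7-linkage classes:

[[1, 12, 13, 15], [2, 4, 5, 10, 14], [3, 7, 8, 11], [6, 9]]


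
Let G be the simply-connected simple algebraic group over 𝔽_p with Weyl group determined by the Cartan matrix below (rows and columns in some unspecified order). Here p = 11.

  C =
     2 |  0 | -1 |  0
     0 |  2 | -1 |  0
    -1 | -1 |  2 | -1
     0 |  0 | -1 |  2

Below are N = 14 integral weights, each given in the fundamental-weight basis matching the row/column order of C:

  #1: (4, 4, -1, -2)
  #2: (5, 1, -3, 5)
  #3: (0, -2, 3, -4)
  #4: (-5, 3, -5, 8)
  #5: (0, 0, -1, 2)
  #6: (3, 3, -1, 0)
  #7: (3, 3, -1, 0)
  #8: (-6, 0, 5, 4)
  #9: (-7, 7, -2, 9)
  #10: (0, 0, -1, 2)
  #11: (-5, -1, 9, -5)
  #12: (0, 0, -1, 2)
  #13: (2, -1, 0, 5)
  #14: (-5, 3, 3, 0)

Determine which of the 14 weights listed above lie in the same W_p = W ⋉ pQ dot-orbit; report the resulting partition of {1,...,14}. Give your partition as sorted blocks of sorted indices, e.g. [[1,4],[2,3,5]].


Dynkin diagram of C (from the 6 off-diagonal −1 entries): D_4.

Folding the 14 weights λ_j+ρ into Ā_11 (reps in the given 4-coord order):

  1: (4, 4, 1, 0) · 2: (4, 0, 1, 4) · 3: (1, 1, 0, 3) · 4: (4, 4, 0, 1) · 5: (1, 1, 0, 3) · 6: (4, 4, 0, 1) · 7: (4, 4, 0, 1) · 8: (4, 0, 1, 4) · 9: (1, 1, 0, 3) · 10: (1, 1, 0, 3) · 11: (4, 0, 1, 4) · 12: (1, 1, 0, 3) · 13: (3, 0, 1, 6) · 14: (4, 4, 0, 1)

Grouping the 14 weights by Ā_11-representative: 5 linkage classes.

[[1], [2, 8, 11], [3, 5, 9, 10, 12], [4, 6, 7, 14], [13]]


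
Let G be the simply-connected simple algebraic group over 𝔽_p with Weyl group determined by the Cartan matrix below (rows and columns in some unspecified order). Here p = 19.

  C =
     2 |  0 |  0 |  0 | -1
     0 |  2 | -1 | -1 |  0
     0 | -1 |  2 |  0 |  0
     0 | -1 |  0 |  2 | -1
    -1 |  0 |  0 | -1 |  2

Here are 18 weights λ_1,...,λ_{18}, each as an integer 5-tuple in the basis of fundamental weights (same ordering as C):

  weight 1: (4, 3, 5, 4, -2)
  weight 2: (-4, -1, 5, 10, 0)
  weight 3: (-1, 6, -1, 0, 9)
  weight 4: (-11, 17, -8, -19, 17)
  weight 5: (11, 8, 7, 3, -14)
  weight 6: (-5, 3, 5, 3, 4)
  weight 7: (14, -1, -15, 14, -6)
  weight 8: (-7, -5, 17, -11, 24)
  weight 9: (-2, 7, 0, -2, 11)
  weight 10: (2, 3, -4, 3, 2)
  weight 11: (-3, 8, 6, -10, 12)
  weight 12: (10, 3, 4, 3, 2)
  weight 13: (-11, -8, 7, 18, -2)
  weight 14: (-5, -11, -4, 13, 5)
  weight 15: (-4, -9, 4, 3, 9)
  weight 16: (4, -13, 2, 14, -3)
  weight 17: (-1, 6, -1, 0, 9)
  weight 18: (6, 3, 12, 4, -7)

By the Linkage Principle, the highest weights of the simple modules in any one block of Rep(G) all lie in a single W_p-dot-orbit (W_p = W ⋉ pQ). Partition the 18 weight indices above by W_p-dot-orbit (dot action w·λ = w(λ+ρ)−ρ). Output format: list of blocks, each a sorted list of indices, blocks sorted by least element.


Type A_5, rank 5, |W|=720; reorder rows/cols to standard.

Ā_19 reps of the 18 weights (A_5, coords as presented):

  λ_1 → (4, 4, 6, 4, 1)
  λ_2 → (1, 0, 6, 9, 2)
  λ_3 → (0, 7, 0, 1, 10)
  λ_4 → (0, 7, 0, 1, 10)
  λ_5 → (1, 0, 6, 9, 2)
  λ_6 → (4, 4, 6, 4, 1)
  λ_7 → (4, 4, 6, 4, 1)
  λ_8 → (4, 4, 6, 4, 1)
  λ_9 → (0, 7, 0, 1, 10)
  λ_10 → (3, 1, 3, 4, 3)
  λ_11 → (1, 0, 6, 9, 2)
  λ_12 → (3, 1, 3, 4, 3)
  λ_13 → (0, 7, 0, 1, 10)
  λ_14 → (3, 3, 9, 1, 2)
  λ_15 → (3, 1, 3, 4, 3)
  λ_16 → (3, 3, 9, 1, 2)
  λ_17 → (0, 7, 0, 1, 10)
  λ_18 → (3, 3, 9, 1, 2)

Linkage partition of the 18 weights (5 classes, p=19):

[[1, 6, 7, 8], [2, 5, 11], [3, 4, 9, 13, 17], [10, 12, 15], [14, 16, 18]]
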